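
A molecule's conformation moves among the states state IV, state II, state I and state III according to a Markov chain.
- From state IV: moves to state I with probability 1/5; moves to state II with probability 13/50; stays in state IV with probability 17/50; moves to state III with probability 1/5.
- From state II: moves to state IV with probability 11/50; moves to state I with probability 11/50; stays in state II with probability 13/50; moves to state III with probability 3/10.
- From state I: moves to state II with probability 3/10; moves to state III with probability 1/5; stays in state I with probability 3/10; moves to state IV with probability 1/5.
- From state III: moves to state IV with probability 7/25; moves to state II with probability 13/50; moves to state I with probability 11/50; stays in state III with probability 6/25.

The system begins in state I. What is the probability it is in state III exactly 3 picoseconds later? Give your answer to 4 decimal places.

0.2367

Propagate the distribution vector 3 picoseconds from state I.
After 0 picoseconds: (0.0000, 0.0000, 1.0000, 0.0000)
After 1 picosecond: (0.2000, 0.3000, 0.3000, 0.2000)
After 2 picoseconds: (0.2500, 0.2720, 0.2400, 0.2380)
After 3 picoseconds: (0.2595, 0.2696, 0.2342, 0.2367)
P(in state III after 3 picoseconds) = 0.2367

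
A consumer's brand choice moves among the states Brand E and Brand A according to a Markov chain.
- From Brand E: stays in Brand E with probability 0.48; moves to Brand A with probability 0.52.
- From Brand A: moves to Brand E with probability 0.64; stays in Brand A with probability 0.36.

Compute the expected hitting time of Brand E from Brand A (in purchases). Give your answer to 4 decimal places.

1.5625

Let t(s) be the expected number of purchases to first reach Brand E from state s, with t(Brand E) = 0. Conditioning on the first purchase:
t(Brand A) = 1 + 0.36·t(Brand A)
Solving: t(Brand A) = 1.5625.
Expected purchases from Brand A to Brand E: 1.5625.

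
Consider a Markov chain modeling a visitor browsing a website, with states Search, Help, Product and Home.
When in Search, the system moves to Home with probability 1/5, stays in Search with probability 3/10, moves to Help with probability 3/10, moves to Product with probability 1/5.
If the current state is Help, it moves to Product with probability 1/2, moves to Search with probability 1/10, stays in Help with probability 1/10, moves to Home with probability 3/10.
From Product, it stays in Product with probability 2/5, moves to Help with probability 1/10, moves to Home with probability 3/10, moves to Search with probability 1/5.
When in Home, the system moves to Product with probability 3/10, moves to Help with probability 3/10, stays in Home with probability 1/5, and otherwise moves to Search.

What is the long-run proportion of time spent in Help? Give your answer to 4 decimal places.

Let the stationary distribution be π with π = πP and π_1 + π_2 + π_3 + π_4 = 1.
π_1 = 0.3·π_1 + 0.1·π_2 + 0.2·π_3 + 0.2·π_4
π_2 = 0.3·π_1 + 0.1·π_2 + 0.1·π_3 + 0.3·π_4
π_3 = 0.2·π_1 + 0.5·π_2 + 0.4·π_3 + 0.3·π_4
Solving with the normalization constraint gives π = (0.2010, 0.1911, 0.3535, 0.2545).
So the stationary probability of Help is 0.1911.

0.1911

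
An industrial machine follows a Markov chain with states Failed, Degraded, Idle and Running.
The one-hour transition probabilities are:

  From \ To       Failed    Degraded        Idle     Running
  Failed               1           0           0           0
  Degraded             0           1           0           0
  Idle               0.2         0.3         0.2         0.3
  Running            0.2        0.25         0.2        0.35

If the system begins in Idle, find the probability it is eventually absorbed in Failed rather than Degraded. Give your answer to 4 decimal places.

0.4130

Let h(s) be the probability of absorption at Failed starting from transient state s. Then h(Failed) = 1 and h(Degraded) = 0. By first-step analysis:
h(Idle) = 0.2·1 + 0.3·0 + 0.2·h(Idle) + 0.3·h(Running)
h(Running) = 0.2·1 + 0.25·0 + 0.2·h(Idle) + 0.35·h(Running)
Solving: h(Idle) = 0.4130, h(Running) = 0.4348.
Starting from Idle, the probability is 0.4130.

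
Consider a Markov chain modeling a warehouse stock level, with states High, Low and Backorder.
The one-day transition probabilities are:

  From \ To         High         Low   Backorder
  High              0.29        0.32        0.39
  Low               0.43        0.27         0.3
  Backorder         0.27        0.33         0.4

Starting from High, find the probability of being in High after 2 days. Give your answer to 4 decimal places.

0.3270

Sum over the intermediate state after 1 day:
P = P(High→High)·P(High→High) + P(High→Low)·P(Low→High) + P(High→Backorder)·P(Backorder→High)
  = 0.29×0.29 + 0.32×0.43 + 0.39×0.27
  = 0.0841 + 0.1376 + 0.1053 = 0.3270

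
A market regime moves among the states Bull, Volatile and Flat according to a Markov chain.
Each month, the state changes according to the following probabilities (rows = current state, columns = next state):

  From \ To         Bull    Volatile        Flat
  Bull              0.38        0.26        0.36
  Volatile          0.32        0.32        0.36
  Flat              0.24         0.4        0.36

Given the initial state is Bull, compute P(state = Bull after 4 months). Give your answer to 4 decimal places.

0.3098

Propagate the distribution vector 4 months from Bull.
After 0 months: (1.0000, 0.0000, 0.0000)
After 1 month: (0.3800, 0.2600, 0.3600)
After 2 months: (0.3140, 0.3260, 0.3600)
After 3 months: (0.3100, 0.3300, 0.3600)
After 4 months: (0.3098, 0.3302, 0.3600)
P(in Bull after 4 months) = 0.3098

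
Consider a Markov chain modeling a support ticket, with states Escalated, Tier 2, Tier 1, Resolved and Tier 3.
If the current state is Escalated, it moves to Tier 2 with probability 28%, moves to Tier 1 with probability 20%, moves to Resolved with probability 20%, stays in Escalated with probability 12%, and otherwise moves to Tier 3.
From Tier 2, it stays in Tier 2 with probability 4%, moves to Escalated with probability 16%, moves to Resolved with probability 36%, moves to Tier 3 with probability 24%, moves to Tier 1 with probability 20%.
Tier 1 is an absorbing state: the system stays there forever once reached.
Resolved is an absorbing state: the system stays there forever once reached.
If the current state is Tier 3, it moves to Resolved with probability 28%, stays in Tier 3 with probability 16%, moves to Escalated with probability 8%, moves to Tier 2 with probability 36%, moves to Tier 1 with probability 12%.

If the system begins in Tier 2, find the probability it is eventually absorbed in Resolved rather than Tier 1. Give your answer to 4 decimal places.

Let h(s) be the probability of absorption at Resolved starting from transient state s. Then h(Resolved) = 1 and h(Tier 1) = 0. By first-step analysis:
h(Escalated) = 0.12·h(Escalated) + 0.28·h(Tier 2) + 0.2·0 + 0.2·1 + 0.2·h(Tier 3)
h(Tier 2) = 0.16·h(Escalated) + 0.04·h(Tier 2) + 0.2·0 + 0.36·1 + 0.24·h(Tier 3)
h(Tier 3) = 0.08·h(Escalated) + 0.36·h(Tier 2) + 0.12·0 + 0.28·1 + 0.16·h(Tier 3)
Solving: h(Escalated) = 0.5804, h(Tier 2) = 0.6371, h(Tier 3) = 0.6617.
Starting from Tier 2, the probability is 0.6371.

0.6371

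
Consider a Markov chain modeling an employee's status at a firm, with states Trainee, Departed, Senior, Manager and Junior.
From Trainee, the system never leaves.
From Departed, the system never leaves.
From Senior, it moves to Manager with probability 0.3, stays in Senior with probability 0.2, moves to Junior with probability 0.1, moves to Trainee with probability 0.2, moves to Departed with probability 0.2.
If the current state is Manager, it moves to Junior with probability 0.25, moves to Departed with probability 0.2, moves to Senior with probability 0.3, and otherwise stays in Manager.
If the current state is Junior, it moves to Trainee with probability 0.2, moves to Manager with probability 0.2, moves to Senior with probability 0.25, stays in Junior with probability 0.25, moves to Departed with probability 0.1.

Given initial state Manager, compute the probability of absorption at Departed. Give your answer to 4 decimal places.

Let h(s) be the probability of absorption at Departed starting from transient state s. Then h(Departed) = 1 and h(Trainee) = 0. By first-step analysis:
h(Senior) = 0.2·0 + 0.2·1 + 0.2·h(Senior) + 0.3·h(Manager) + 0.1·h(Junior)
h(Manager) = 0.2·1 + 0.3·h(Senior) + 0.25·h(Manager) + 0.25·h(Junior)
h(Junior) = 0.2·0 + 0.1·1 + 0.25·h(Senior) + 0.2·h(Manager) + 0.25·h(Junior)
Solving: h(Senior) = 0.5569, h(Manager) = 0.6538, h(Junior) = 0.4933.
Starting from Manager, the probability is 0.6538.

0.6538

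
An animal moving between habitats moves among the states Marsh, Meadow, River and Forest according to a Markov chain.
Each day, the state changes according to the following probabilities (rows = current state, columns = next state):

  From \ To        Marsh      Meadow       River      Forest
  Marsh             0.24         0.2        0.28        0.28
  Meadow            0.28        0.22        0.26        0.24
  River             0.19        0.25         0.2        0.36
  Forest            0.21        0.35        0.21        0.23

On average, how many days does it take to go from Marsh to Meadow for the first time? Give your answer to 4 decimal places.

Let t(s) be the expected number of days to first reach Meadow from state s, with t(Meadow) = 0. Conditioning on the first day:
t(Marsh) = 1 + 0.24·t(Marsh) + 0.28·t(River) + 0.28·t(Forest)
t(River) = 1 + 0.19·t(Marsh) + 0.2·t(River) + 0.36·t(Forest)
t(Forest) = 1 + 0.21·t(Marsh) + 0.21·t(River) + 0.23·t(Forest)
Solving: t(Marsh) = 3.9248, t(River) = 3.7026, t(Forest) = 3.3789.
Expected days from Marsh to Meadow: 3.9248.

3.9248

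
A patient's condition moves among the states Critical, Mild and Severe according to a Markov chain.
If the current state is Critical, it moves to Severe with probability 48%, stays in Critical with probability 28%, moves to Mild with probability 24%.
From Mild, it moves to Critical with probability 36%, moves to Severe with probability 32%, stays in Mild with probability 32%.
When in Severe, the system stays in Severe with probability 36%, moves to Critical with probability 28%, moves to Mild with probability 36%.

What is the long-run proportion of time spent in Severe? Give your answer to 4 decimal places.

Let the stationary distribution be π with π = πP and π_1 + π_2 + π_3 = 1.
π_1 = 0.28·π_1 + 0.36·π_2 + 0.28·π_3
π_2 = 0.24·π_1 + 0.32·π_2 + 0.36·π_3
Solving with the normalization constraint gives π = (0.3049, 0.3110, 0.3841).
So the stationary probability of Severe is 0.3841.

0.3841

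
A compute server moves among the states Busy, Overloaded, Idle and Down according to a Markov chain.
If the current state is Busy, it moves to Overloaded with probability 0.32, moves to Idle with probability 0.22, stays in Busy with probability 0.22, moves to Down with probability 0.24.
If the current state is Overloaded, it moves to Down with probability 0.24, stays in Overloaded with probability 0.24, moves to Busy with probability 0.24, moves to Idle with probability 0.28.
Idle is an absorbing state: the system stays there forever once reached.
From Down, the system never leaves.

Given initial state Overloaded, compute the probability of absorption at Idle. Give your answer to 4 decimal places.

Let h(s) be the probability of absorption at Idle starting from transient state s. Then h(Idle) = 1 and h(Down) = 0. By first-step analysis:
h(Busy) = 0.22·h(Busy) + 0.32·h(Overloaded) + 0.22·1 + 0.24·0
h(Overloaded) = 0.24·h(Busy) + 0.24·h(Overloaded) + 0.28·1 + 0.24·0
Solving: h(Busy) = 0.4977, h(Overloaded) = 0.5256.
Starting from Overloaded, the probability is 0.5256.

0.5256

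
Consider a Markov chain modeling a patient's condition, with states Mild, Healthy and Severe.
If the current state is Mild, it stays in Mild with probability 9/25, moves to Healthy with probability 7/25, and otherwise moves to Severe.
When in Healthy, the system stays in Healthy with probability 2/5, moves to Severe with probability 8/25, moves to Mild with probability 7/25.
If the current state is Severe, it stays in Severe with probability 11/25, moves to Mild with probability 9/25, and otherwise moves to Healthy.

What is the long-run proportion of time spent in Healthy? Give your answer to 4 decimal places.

Let the stationary distribution be π with π = πP and π_1 + π_2 + π_3 = 1.
π_1 = 0.36·π_1 + 0.28·π_2 + 0.36·π_3
π_2 = 0.28·π_1 + 0.4·π_2 + 0.2·π_3
Solving with the normalization constraint gives π = (0.3373, 0.2837, 0.3790).
So the stationary probability of Healthy is 0.2837.

0.2837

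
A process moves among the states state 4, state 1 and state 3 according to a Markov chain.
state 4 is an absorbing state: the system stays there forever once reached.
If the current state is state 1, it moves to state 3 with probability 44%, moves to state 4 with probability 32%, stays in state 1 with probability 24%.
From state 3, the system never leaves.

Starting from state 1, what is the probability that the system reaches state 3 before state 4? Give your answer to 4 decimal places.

Let h(s) be the probability of absorption at state 3 starting from transient state s. Then h(state 3) = 1 and h(state 4) = 0. By first-step analysis:
h(state 1) = 0.32·0 + 0.24·h(state 1) + 0.44·1
Solving: h(state 1) = 0.5789.
Starting from state 1, the probability is 0.5789.

0.5789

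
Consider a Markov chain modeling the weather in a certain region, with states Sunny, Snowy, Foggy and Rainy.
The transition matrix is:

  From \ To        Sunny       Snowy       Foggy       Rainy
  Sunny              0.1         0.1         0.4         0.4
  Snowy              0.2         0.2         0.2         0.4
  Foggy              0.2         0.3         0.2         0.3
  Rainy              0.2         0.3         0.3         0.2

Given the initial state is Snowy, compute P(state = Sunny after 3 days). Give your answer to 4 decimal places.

Propagate the distribution vector 3 days from Snowy.
After 0 days: (0.0000, 1.0000, 0.0000, 0.0000)
After 1 day: (0.2000, 0.2000, 0.2000, 0.4000)
After 2 days: (0.1800, 0.2400, 0.2800, 0.3000)
After 3 days: (0.1820, 0.2400, 0.2660, 0.3120)
P(in Sunny after 3 days) = 0.1820

0.1820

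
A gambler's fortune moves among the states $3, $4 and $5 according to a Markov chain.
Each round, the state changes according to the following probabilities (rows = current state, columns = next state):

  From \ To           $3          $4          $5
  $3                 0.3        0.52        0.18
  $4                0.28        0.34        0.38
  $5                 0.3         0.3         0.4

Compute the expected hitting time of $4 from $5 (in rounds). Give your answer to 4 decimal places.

Let t(s) be the expected number of rounds to first reach $4 from state s, with t($4) = 0. Conditioning on the first round:
t($3) = 1 + 0.3·t($3) + 0.18·t($5)
t($5) = 1 + 0.3·t($3) + 0.4·t($5)
Solving: t($3) = 2.1311, t($5) = 2.7322.
Expected rounds from $5 to $4: 2.7322.

2.7322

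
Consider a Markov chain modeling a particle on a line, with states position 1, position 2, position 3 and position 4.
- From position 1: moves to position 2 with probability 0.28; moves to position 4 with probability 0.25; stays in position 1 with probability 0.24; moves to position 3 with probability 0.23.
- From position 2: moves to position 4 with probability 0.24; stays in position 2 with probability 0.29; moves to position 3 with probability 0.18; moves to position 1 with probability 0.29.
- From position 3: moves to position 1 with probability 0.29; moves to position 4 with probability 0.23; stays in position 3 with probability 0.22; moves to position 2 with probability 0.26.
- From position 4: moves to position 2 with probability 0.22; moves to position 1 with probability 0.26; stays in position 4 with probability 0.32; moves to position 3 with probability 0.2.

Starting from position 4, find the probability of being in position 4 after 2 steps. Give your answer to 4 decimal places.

Propagate the distribution vector 2 steps from position 4.
After 0 steps: (0.0000, 0.0000, 0.0000, 1.0000)
After 1 step: (0.2600, 0.2200, 0.2000, 0.3200)
After 2 steps: (0.2674, 0.2590, 0.2074, 0.2662)
P(in position 4 after 2 steps) = 0.2662

0.2662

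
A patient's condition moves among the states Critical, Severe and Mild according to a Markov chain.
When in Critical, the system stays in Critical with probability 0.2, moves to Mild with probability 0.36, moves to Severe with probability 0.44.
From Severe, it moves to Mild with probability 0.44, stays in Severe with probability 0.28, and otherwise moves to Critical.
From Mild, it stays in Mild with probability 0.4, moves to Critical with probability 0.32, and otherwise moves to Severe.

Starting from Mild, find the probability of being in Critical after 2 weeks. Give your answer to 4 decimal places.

0.2704

Sum over the intermediate state after 1 week:
P = P(Mild→Critical)·P(Critical→Critical) + P(Mild→Severe)·P(Severe→Critical) + P(Mild→Mild)·P(Mild→Critical)
  = 0.32×0.2 + 0.28×0.28 + 0.4×0.32
  = 0.0640 + 0.0784 + 0.1280 = 0.2704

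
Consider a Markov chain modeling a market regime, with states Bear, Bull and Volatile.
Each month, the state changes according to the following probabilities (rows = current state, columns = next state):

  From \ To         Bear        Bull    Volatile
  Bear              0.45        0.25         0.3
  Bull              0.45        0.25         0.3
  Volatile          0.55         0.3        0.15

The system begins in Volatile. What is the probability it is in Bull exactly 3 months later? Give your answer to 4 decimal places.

Propagate the distribution vector 3 months from Volatile.
After 0 months: (0.0000, 0.0000, 1.0000)
After 1 month: (0.5500, 0.3000, 0.1500)
After 2 months: (0.4650, 0.2575, 0.2775)
After 3 months: (0.4778, 0.2639, 0.2584)
P(in Bull after 3 months) = 0.2639

0.2639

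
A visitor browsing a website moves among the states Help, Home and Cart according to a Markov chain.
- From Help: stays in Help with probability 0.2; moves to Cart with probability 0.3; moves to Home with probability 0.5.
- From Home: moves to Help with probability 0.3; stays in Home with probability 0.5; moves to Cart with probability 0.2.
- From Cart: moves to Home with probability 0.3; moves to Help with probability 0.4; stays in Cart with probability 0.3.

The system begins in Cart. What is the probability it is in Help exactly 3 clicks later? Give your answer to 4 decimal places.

0.2980

Propagate the distribution vector 3 clicks from Cart.
After 0 clicks: (0.0000, 0.0000, 1.0000)
After 1 click: (0.4000, 0.3000, 0.3000)
After 2 clicks: (0.2900, 0.4400, 0.2700)
After 3 clicks: (0.2980, 0.4460, 0.2560)
P(in Help after 3 clicks) = 0.2980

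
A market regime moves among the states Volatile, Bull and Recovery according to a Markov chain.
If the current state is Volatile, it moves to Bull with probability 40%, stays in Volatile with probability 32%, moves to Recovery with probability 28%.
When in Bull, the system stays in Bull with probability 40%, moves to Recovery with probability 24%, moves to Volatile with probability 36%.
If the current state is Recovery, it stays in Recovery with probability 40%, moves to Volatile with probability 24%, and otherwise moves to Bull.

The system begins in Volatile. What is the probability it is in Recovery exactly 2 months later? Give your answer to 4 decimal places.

0.2976

Sum over the intermediate state after 1 month:
P = P(Volatile→Volatile)·P(Volatile→Recovery) + P(Volatile→Bull)·P(Bull→Recovery) + P(Volatile→Recovery)·P(Recovery→Recovery)
  = 0.32×0.28 + 0.4×0.24 + 0.28×0.4
  = 0.0896 + 0.0960 + 0.1120 = 0.2976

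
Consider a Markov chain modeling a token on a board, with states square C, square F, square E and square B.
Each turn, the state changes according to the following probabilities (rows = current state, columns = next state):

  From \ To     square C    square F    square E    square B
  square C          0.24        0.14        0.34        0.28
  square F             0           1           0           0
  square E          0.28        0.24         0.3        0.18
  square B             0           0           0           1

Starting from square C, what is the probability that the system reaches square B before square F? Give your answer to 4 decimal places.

Let h(s) be the probability of absorption at square B starting from transient state s. Then h(square B) = 1 and h(square F) = 0. By first-step analysis:
h(square C) = 0.24·h(square C) + 0.14·0 + 0.34·h(square E) + 0.28·1
h(square E) = 0.28·h(square C) + 0.24·0 + 0.3·h(square E) + 0.18·1
Solving: h(square C) = 0.5888, h(square E) = 0.4927.
Starting from square C, the probability is 0.5888.

0.5888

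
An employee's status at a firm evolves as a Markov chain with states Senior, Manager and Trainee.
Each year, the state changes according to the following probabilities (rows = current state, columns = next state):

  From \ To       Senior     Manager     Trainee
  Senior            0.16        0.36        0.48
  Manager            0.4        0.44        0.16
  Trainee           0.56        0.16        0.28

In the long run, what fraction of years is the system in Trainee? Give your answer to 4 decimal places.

Let the stationary distribution be π with π = πP and π_1 + π_2 + π_3 = 1.
π_1 = 0.16·π_1 + 0.4·π_2 + 0.56·π_3
π_2 = 0.36·π_1 + 0.44·π_2 + 0.16·π_3
Solving with the normalization constraint gives π = (0.3631, 0.3231, 0.3138).
So the stationary probability of Trainee is 0.3138.

0.3138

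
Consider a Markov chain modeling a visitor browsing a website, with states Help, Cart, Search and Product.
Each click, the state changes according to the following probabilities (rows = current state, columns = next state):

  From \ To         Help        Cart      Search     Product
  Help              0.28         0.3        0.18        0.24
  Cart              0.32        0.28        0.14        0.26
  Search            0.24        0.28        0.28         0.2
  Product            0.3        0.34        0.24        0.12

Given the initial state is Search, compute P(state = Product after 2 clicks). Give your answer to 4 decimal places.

Propagate the distribution vector 2 clicks from Search.
After 0 clicks: (0.0000, 0.0000, 1.0000, 0.0000)
After 1 click: (0.2400, 0.2800, 0.2800, 0.2000)
After 2 clicks: (0.2840, 0.2968, 0.2088, 0.2104)
P(in Product after 2 clicks) = 0.2104

0.2104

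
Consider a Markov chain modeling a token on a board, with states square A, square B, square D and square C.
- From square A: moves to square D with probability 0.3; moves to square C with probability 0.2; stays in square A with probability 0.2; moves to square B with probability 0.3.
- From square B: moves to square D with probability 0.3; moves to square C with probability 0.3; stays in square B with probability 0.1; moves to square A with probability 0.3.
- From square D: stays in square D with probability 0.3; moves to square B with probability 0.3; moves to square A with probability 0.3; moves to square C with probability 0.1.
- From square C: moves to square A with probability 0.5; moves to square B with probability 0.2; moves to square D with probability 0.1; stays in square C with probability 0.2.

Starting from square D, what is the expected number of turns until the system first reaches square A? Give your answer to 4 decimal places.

3.0055

Let t(s) be the expected number of turns to first reach square A from state s, with t(square A) = 0. Conditioning on the first turn:
t(square B) = 1 + 0.1·t(square B) + 0.3·t(square D) + 0.3·t(square C)
t(square D) = 1 + 0.3·t(square B) + 0.3·t(square D) + 0.1·t(square C)
t(square C) = 1 + 0.2·t(square B) + 0.1·t(square D) + 0.2·t(square C)
Solving: t(square B) = 2.8962, t(square D) = 3.0055, t(square C) = 2.3497.
Expected turns from square D to square A: 3.0055.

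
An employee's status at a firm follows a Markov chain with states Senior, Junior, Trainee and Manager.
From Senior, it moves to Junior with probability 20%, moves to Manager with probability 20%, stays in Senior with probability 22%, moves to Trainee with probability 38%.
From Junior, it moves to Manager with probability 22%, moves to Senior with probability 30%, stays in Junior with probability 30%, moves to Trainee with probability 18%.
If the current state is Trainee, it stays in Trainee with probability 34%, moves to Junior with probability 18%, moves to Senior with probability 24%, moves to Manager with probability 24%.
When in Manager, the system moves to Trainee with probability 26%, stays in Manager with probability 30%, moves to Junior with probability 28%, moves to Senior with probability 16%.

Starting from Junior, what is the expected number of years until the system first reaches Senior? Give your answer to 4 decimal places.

Let t(s) be the expected number of years to first reach Senior from state s, with t(Senior) = 0. Conditioning on the first year:
t(Junior) = 1 + 0.3·t(Junior) + 0.18·t(Trainee) + 0.22·t(Manager)
t(Trainee) = 1 + 0.18·t(Junior) + 0.34·t(Trainee) + 0.24·t(Manager)
t(Manager) = 1 + 0.28·t(Junior) + 0.26·t(Trainee) + 0.3·t(Manager)
Solving: t(Junior) = 3.9754, t(Trainee) = 4.2744, t(Manager) = 4.6064.
Expected years from Junior to Senior: 3.9754.

3.9754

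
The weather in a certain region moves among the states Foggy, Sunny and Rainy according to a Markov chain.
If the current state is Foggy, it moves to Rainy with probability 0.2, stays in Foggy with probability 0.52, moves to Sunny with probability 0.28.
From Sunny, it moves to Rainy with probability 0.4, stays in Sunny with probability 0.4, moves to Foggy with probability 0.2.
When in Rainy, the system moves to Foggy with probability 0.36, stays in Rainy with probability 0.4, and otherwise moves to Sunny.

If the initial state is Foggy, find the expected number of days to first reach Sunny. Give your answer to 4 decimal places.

Let t(s) be the expected number of days to first reach Sunny from state s, with t(Sunny) = 0. Conditioning on the first day:
t(Foggy) = 1 + 0.52·t(Foggy) + 0.2·t(Rainy)
t(Rainy) = 1 + 0.36·t(Foggy) + 0.4·t(Rainy)
Solving: t(Foggy) = 3.7037, t(Rainy) = 3.8889.
Expected days from Foggy to Sunny: 3.7037.

3.7037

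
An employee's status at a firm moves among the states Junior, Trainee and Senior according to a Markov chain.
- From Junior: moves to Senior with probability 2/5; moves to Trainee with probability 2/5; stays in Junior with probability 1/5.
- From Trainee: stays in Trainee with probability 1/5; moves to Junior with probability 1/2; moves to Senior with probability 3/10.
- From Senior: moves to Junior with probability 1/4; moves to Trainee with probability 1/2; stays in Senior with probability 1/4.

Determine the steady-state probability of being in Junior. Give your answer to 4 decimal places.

Let the stationary distribution be π with π = πP and π_1 + π_2 + π_3 = 1.
π_1 = 0.2·π_1 + 0.5·π_2 + 0.25·π_3
π_2 = 0.4·π_1 + 0.2·π_2 + 0.5·π_3
Solving with the normalization constraint gives π = (0.3237, 0.3597, 0.3165).
So the stationary probability of Junior is 0.3237.

0.3237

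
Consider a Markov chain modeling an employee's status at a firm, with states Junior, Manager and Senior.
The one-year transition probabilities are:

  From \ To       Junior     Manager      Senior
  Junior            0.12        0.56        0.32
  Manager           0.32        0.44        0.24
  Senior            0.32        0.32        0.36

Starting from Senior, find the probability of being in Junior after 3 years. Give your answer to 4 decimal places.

0.2688

Propagate the distribution vector 3 years from Senior.
After 0 years: (0.0000, 0.0000, 1.0000)
After 1 year: (0.3200, 0.3200, 0.3600)
After 2 years: (0.2560, 0.4352, 0.3088)
After 3 years: (0.2688, 0.4337, 0.2975)
P(in Junior after 3 years) = 0.2688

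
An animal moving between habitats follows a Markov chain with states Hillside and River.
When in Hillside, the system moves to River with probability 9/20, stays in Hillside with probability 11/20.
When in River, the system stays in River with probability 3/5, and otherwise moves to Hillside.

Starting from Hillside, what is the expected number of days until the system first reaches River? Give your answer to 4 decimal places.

2.2222

Let t(s) be the expected number of days to first reach River from state s, with t(River) = 0. Conditioning on the first day:
t(Hillside) = 1 + 0.55·t(Hillside)
Solving: t(Hillside) = 2.2222.
Expected days from Hillside to River: 2.2222.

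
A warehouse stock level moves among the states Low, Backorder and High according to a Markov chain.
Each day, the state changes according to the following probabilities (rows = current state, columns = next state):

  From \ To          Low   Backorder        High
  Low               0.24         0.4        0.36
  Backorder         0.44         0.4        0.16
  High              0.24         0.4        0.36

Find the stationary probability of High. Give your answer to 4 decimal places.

0.2800

Let the stationary distribution be π with π = πP and π_1 + π_2 + π_3 = 1.
π_1 = 0.24·π_1 + 0.44·π_2 + 0.24·π_3
π_2 = 0.4·π_1 + 0.4·π_2 + 0.4·π_3
Solving with the normalization constraint gives π = (0.3200, 0.4000, 0.2800).
So the stationary probability of High is 0.2800.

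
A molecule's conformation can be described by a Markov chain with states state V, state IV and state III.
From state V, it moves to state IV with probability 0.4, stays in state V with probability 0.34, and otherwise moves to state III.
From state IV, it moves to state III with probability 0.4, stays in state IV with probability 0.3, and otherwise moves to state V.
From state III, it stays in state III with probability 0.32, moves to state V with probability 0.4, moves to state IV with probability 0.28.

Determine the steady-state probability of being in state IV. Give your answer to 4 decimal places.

0.3281

Let the stationary distribution be π with π = πP and π_1 + π_2 + π_3 = 1.
π_1 = 0.34·π_1 + 0.3·π_2 + 0.4·π_3
π_2 = 0.4·π_1 + 0.3·π_2 + 0.28·π_3
Solving with the normalization constraint gives π = (0.3464, 0.3281, 0.3255).
So the stationary probability of state IV is 0.3281.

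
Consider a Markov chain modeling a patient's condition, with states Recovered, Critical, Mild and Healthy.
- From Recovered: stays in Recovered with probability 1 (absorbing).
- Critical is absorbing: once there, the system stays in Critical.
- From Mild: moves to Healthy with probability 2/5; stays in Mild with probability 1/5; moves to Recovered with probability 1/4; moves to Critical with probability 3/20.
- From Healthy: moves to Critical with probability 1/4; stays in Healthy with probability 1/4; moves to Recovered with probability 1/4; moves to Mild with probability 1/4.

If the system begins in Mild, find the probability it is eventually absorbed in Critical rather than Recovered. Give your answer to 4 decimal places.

Let h(s) be the probability of absorption at Critical starting from transient state s. Then h(Critical) = 1 and h(Recovered) = 0. By first-step analysis:
h(Mild) = 0.25·0 + 0.15·1 + 0.2·h(Mild) + 0.4·h(Healthy)
h(Healthy) = 0.25·0 + 0.25·1 + 0.25·h(Mild) + 0.25·h(Healthy)
Solving: h(Mild) = 0.4250, h(Healthy) = 0.4750.
Starting from Mild, the probability is 0.4250.

0.4250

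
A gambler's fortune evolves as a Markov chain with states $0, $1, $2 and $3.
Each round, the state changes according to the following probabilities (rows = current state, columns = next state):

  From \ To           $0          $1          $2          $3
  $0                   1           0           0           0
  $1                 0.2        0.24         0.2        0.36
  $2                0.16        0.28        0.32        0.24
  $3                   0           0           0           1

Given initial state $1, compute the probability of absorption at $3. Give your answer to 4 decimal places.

Let h(s) be the probability of absorption at $3 starting from transient state s. Then h($3) = 1 and h($0) = 0. By first-step analysis:
h($1) = 0.2·0 + 0.24·h($1) + 0.2·h($2) + 0.36·1
h($2) = 0.16·0 + 0.28·h($1) + 0.32·h($2) + 0.24·1
Solving: h($1) = 0.6354, h($2) = 0.6146.
Starting from $1, the probability is 0.6354.

0.6354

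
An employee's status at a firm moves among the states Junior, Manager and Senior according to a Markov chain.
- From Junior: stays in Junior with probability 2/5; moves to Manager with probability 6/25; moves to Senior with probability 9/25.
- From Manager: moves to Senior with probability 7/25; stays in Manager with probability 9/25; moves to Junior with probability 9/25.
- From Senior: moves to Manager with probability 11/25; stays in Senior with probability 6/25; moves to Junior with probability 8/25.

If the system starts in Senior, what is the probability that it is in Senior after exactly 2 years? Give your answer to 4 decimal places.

Sum over the intermediate state after 1 year:
P = P(Senior→Junior)·P(Junior→Senior) + P(Senior→Manager)·P(Manager→Senior) + P(Senior→Senior)·P(Senior→Senior)
  = 0.32×0.36 + 0.44×0.28 + 0.24×0.24
  = 0.1152 + 0.1232 + 0.0576 = 0.2960

0.2960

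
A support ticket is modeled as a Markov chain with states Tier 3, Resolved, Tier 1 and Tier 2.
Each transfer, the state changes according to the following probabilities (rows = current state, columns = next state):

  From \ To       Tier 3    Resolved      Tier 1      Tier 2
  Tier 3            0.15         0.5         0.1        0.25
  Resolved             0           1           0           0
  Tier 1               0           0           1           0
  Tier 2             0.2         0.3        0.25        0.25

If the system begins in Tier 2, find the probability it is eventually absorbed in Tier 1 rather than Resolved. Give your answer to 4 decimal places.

Let h(s) be the probability of absorption at Tier 1 starting from transient state s. Then h(Tier 1) = 1 and h(Resolved) = 0. By first-step analysis:
h(Tier 3) = 0.15·h(Tier 3) + 0.5·0 + 0.1·1 + 0.25·h(Tier 2)
h(Tier 2) = 0.2·h(Tier 3) + 0.3·0 + 0.25·1 + 0.25·h(Tier 2)
Solving: h(Tier 3) = 0.2340, h(Tier 2) = 0.3957.
Starting from Tier 2, the probability is 0.3957.

0.3957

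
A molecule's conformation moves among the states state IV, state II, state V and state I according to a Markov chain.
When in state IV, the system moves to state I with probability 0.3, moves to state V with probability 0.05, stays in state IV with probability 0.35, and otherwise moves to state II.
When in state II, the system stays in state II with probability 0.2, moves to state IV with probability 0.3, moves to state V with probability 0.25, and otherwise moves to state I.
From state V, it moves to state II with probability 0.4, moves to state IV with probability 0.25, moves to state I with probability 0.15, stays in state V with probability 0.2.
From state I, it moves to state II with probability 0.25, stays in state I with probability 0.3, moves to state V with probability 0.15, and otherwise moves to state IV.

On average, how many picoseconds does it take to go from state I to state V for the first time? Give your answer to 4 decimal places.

6.9573

Let t(s) be the expected number of picoseconds to first reach state V from state s, with t(state V) = 0. Conditioning on the first picosecond:
t(state IV) = 1 + 0.35·t(state IV) + 0.3·t(state II) + 0.3·t(state I)
t(state II) = 1 + 0.3·t(state IV) + 0.2·t(state II) + 0.25·t(state I)
t(state I) = 1 + 0.3·t(state IV) + 0.25·t(state II) + 0.3·t(state I)
Solving: t(state IV) = 7.6548, t(state II) = 6.2947, t(state I) = 6.9573.
Expected picoseconds from state I to state V: 6.9573.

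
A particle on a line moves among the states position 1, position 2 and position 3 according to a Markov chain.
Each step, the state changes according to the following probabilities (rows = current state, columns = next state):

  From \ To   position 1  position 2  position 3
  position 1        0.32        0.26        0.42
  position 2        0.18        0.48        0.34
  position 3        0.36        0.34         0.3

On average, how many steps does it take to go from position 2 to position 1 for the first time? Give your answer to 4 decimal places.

4.1868

Let t(s) be the expected number of steps to first reach position 1 from state s, with t(position 1) = 0. Conditioning on the first step:
t(position 2) = 1 + 0.48·t(position 2) + 0.34·t(position 3)
t(position 3) = 1 + 0.34·t(position 2) + 0.3·t(position 3)
Solving: t(position 2) = 4.1868, t(position 3) = 3.4622.
Expected steps from position 2 to position 1: 4.1868.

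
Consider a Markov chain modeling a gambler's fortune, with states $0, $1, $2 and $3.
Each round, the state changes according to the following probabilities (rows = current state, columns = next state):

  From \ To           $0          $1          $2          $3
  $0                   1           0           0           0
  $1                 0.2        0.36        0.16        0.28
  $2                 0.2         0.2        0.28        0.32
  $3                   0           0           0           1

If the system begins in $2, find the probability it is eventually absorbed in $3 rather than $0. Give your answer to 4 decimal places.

Let h(s) be the probability of absorption at $3 starting from transient state s. Then h($3) = 1 and h($0) = 0. By first-step analysis:
h($1) = 0.2·0 + 0.36·h($1) + 0.16·h($2) + 0.28·1
h($2) = 0.2·0 + 0.2·h($1) + 0.28·h($2) + 0.32·1
Solving: h($1) = 0.5896, h($2) = 0.6082.
Starting from $2, the probability is 0.6082.

0.6082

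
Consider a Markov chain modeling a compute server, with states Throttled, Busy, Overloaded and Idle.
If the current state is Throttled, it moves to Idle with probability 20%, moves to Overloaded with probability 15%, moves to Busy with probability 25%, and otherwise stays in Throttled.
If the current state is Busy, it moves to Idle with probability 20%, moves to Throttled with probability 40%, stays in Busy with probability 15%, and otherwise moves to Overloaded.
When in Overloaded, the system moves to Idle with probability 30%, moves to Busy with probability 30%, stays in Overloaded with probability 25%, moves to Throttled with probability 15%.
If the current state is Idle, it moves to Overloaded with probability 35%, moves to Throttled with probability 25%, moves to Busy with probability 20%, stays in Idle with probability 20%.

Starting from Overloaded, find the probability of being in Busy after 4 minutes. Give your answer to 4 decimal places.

0.2278

Propagate the distribution vector 4 minutes from Overloaded.
After 0 minutes: (0.0000, 0.0000, 1.0000, 0.0000)
After 1 minute: (0.1500, 0.3000, 0.2500, 0.3000)
After 2 minutes: (0.2925, 0.2175, 0.2650, 0.2250)
After 3 minutes: (0.3000, 0.2303, 0.2433, 0.2265)
After 4 minutes: (0.3052, 0.2278, 0.2427, 0.2243)
P(in Busy after 4 minutes) = 0.2278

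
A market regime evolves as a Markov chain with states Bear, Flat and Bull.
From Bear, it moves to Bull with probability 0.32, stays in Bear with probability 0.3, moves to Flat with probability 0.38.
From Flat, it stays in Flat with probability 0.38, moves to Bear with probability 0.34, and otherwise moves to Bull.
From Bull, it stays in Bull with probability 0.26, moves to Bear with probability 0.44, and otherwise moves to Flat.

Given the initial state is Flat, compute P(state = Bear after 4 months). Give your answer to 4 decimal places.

Propagate the distribution vector 4 months from Flat.
After 0 months: (0.0000, 1.0000, 0.0000)
After 1 month: (0.3400, 0.3800, 0.2800)
After 2 months: (0.3544, 0.3576, 0.2880)
After 3 months: (0.3546, 0.3570, 0.2884)
After 4 months: (0.3547, 0.3569, 0.2884)
P(in Bear after 4 months) = 0.3547

0.3547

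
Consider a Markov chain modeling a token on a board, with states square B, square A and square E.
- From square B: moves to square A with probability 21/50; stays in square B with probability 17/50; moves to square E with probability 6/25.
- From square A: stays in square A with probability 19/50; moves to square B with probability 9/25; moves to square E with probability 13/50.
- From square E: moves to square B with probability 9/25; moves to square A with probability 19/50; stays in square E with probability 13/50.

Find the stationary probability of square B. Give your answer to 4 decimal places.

Let the stationary distribution be π with π = πP and π_1 + π_2 + π_3 = 1.
π_1 = 0.34·π_1 + 0.36·π_2 + 0.36·π_3
π_2 = 0.42·π_1 + 0.38·π_2 + 0.38·π_3
Solving with the normalization constraint gives π = (0.3529, 0.3941, 0.2529).
So the stationary probability of square B is 0.3529.

0.3529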